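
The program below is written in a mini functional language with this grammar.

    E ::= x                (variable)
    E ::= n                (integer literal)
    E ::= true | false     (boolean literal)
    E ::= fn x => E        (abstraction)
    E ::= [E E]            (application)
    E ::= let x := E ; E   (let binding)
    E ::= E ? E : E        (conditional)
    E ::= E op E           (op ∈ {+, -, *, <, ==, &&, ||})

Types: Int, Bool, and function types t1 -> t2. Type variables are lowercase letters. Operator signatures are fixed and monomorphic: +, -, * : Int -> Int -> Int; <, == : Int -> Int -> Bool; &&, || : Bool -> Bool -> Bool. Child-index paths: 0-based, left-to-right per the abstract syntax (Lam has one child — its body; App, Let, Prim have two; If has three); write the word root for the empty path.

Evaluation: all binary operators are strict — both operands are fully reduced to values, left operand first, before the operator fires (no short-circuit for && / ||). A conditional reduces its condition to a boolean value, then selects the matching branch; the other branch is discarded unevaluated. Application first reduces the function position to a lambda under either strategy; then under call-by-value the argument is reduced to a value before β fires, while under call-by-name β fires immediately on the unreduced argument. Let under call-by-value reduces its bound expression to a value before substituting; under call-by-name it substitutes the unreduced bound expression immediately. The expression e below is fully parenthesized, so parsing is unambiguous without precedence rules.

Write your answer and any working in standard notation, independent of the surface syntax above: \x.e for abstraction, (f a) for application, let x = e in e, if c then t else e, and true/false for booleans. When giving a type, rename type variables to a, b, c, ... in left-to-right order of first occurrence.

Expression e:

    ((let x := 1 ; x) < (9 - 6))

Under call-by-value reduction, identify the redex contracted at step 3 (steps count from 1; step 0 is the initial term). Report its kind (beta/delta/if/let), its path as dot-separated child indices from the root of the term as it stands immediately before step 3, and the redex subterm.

Derivation:
step 0: ((let x = 1 in x) < (9 - 6))
step 1: [let@0] (1 < (9 - 6))
step 2: [delta@1] (1 < 3)
step 3: [delta@root] true

Answer: delta at root : (1 < 3)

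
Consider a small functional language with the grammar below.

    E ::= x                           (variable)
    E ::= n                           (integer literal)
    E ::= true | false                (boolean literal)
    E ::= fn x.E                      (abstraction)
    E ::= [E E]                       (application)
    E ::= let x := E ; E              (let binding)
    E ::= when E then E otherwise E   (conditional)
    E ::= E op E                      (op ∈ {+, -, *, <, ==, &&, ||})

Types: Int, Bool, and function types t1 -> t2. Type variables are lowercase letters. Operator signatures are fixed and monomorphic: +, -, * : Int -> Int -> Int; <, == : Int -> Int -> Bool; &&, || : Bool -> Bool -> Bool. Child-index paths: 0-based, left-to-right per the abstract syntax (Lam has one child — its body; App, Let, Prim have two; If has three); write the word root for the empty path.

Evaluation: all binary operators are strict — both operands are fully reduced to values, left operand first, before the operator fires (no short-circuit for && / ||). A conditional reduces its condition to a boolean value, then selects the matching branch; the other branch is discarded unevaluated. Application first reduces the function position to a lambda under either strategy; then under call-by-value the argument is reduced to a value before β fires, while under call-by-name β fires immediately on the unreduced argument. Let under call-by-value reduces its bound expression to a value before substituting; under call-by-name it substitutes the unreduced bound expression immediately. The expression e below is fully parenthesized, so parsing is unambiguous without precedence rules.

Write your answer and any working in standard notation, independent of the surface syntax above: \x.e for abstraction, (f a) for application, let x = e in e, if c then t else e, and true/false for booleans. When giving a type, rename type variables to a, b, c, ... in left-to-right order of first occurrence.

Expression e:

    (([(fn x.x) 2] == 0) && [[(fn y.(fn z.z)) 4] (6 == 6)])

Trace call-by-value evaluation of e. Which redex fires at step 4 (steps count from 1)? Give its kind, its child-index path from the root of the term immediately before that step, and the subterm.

Working:
step 0: ((((\x.x) 2) == 0) && (((\y.(\z.z)) 4) (6 == 6)))
step 1: [beta@0.0] ((2 == 0) && (((\y.(\z.z)) 4) (6 == 6)))
step 2: [delta@0] (false && (((\y.(\z.z)) 4) (6 == 6)))
step 3: [beta@1.0] (false && ((\z.z) (6 == 6)))
step 4: [delta@1.1] (false && ((\z.z) true))

Answer: delta at 1.1 : (6 == 6)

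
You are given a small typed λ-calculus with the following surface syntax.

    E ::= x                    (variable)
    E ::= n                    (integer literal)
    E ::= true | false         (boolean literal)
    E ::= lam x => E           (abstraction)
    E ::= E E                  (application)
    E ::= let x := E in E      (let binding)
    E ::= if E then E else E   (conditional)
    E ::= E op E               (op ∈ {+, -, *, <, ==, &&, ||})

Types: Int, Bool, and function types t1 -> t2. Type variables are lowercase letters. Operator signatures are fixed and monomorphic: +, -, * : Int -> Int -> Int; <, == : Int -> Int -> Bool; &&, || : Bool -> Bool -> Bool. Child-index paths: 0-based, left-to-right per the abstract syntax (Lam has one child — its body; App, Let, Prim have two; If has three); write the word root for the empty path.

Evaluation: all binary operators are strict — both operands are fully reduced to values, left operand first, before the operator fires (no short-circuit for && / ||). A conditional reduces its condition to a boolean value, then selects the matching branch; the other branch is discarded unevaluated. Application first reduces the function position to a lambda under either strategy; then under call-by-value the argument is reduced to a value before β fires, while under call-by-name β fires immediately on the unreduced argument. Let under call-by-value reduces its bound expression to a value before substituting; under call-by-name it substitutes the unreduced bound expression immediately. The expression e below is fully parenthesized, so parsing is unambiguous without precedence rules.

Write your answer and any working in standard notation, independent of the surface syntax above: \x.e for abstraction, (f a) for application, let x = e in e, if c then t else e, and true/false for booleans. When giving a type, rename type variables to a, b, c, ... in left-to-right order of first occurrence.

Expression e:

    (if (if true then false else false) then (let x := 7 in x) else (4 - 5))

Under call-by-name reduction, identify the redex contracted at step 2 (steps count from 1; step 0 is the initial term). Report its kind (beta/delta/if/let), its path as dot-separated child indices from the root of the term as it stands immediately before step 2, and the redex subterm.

Answer: if at root : (if false then (let x = 7 in x) else (4 - 5))

Trace:
step 0: (if (if true then false else false) then (let x = 7 in x) else (4 - 5))
step 1: [if@0] (if false then (let x = 7 in x) else (4 - 5))
step 2: [if@root] (4 - 5)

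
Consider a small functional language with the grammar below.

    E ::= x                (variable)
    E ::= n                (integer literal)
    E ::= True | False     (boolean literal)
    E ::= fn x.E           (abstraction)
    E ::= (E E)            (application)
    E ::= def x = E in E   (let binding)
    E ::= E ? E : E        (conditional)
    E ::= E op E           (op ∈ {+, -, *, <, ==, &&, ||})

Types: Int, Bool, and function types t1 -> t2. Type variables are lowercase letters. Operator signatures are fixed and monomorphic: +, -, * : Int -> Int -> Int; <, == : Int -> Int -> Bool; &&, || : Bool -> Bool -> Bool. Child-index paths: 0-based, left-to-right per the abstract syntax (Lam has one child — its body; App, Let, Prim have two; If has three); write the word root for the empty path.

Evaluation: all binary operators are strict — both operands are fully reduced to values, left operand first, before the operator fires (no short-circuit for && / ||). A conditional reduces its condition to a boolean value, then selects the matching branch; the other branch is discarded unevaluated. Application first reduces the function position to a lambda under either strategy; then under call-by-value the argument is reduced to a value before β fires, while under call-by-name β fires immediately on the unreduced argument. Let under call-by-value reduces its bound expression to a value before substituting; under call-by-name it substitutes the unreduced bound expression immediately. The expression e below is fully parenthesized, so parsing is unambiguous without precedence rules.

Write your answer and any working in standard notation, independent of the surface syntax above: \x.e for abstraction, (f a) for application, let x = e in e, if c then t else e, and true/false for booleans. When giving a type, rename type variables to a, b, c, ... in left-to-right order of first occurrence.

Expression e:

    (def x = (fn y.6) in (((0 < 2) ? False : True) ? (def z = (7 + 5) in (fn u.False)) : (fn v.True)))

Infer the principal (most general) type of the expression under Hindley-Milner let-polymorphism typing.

Trace:
\y._ : a -> Int
let x : forall. a -> Int
  unify Int ~ Int
  unify Int ~ Int
  unify Bool ~ Bool
  unify Bool ~ Bool
  unify Bool ~ Bool
  unify Int ~ Int
  unify Int ~ Int
let z : Int
\u._ : b -> Bool
\v._ : c -> Bool
  unify b -> Bool ~ c -> Bool
  unify b ~ c
  unify Bool ~ Bool

Answer: a -> Bool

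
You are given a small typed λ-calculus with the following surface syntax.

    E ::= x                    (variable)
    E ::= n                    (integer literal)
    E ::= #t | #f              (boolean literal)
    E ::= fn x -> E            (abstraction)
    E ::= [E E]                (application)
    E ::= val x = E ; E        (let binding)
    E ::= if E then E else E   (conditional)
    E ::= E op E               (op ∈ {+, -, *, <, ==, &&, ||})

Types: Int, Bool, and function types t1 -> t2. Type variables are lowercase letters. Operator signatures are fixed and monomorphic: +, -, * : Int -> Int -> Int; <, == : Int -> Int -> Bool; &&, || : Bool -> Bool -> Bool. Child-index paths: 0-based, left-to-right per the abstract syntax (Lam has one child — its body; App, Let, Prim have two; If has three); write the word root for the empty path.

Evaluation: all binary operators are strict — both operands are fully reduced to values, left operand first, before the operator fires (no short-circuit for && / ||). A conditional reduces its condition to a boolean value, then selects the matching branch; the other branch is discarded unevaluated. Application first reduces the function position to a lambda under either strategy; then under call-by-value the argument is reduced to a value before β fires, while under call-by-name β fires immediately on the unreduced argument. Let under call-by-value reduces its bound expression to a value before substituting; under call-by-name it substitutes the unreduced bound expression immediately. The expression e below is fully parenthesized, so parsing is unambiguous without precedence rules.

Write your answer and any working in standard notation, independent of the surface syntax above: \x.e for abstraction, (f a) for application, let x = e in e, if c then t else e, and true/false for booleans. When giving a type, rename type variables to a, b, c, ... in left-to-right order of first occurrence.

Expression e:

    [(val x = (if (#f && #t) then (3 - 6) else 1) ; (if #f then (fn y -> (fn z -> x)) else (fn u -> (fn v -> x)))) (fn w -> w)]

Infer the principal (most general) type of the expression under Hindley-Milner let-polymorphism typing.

Derivation:
  unify Bool ~ Bool
  unify Bool ~ Bool
  unify Bool ~ Bool
  unify Int ~ Int
  unify Int ~ Int
  unify Int ~ Int
let x : Int
  unify Bool ~ Bool
x : Int
\z._ : b -> Int
\y._ : a -> b -> Int
x : Int
\v._ : d -> Int
\u._ : c -> d -> Int
  unify a -> b -> Int ~ c -> d -> Int
  unify a ~ c
  unify b -> Int ~ d -> Int
  unify b ~ d
  unify Int ~ Int
w : e
\w._ : e -> e
  unify c -> d -> Int ~ (e -> e) -> f
  unify c ~ e -> e
  unify d -> Int ~ f
_ _ : d -> Int

Answer: a -> Int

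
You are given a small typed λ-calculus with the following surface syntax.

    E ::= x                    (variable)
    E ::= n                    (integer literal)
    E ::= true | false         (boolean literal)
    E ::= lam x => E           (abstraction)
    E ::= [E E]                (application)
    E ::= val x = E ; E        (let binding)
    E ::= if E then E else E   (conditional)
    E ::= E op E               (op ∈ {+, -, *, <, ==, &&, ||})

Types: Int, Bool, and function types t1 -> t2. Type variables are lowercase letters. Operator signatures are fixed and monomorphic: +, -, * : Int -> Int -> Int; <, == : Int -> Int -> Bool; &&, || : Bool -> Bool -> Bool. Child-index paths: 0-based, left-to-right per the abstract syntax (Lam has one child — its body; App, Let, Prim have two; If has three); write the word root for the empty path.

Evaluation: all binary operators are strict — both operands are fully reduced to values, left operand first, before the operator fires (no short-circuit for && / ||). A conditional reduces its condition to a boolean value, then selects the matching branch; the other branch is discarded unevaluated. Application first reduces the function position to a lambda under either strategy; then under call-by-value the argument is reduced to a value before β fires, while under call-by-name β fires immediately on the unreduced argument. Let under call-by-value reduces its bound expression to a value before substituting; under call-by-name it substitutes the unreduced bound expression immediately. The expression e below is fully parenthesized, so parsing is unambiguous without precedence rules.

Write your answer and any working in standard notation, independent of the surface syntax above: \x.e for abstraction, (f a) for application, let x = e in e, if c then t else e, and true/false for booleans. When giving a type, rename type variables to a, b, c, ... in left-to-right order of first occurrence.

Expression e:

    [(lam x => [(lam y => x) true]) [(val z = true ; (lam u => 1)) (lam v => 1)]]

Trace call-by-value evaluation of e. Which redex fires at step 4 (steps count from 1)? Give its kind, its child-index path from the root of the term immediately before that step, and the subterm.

Working:
step 0: ((\x.((\y.x) true)) ((let z = true in (\u.1)) (\v.1)))
step 1: [let@1.0] ((\x.((\y.x) true)) ((\u.1) (\v.1)))
step 2: [beta@1] ((\x.((\y.x) true)) 1)
step 3: [beta@root] ((\y.1) true)
step 4: [beta@root] 1

Answer: beta at root : ((\y.1) true)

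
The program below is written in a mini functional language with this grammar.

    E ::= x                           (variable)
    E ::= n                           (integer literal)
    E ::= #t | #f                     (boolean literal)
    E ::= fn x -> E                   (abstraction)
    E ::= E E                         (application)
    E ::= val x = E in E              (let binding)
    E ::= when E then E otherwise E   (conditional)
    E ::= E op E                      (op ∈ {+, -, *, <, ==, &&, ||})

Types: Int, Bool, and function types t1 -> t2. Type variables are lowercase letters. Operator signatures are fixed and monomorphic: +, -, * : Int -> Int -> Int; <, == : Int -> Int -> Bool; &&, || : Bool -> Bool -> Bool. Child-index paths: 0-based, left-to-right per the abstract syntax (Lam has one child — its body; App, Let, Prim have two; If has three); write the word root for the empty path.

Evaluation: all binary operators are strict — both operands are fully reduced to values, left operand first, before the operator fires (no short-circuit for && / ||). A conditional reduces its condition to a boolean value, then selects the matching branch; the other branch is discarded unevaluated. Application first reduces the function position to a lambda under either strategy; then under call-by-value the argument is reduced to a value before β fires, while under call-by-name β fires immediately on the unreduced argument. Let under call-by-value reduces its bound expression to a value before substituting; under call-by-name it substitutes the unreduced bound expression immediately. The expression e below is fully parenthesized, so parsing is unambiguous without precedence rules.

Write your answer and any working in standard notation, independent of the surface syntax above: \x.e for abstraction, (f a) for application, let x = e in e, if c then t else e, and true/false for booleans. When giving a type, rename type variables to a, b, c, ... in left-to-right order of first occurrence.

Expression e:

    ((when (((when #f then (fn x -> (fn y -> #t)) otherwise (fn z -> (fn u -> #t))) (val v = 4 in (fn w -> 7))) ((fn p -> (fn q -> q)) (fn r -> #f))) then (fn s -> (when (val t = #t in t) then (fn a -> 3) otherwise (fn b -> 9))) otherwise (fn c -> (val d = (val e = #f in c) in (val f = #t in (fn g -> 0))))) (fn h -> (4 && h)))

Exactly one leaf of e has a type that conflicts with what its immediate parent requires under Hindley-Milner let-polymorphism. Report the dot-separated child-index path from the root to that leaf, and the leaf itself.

Working:
  unify Bool ~ Bool
\y._ : b -> Bool
\x._ : a -> b -> Bool
\u._ : d -> Bool
\z._ : c -> d -> Bool
  unify a -> b -> Bool ~ c -> d -> Bool
  unify a ~ c
  unify b -> Bool ~ d -> Bool
  unify b ~ d
  unify Bool ~ Bool
let v : Int
\w._ : e -> Int
  unify c -> d -> Bool ~ (e -> Int) -> f
  unify c ~ e -> Int
  unify d -> Bool ~ f
_ _ : d -> Bool
q : h
\q._ : h -> h
\p._ : g -> h -> h
\r._ : i -> Bool
  unify g -> h -> h ~ (i -> Bool) -> j
  unify g ~ i -> Bool
  unify h -> h ~ j
_ _ : h -> h
  unify d -> Bool ~ (h -> h) -> k
  unify d ~ h -> h
  unify Bool ~ k
_ _ : Bool
  unify Bool ~ Bool
let t : Bool
t : Bool
  unify Bool ~ Bool
\a._ : m -> Int
\b._ : n -> Int
  unify m -> Int ~ n -> Int
  unify m ~ n
  unify Int ~ Int
\s._ : l -> n -> Int
let e : Bool
c : o
let d : o
let f : Bool
\g._ : p -> Int
\c._ : o -> p -> Int
  unify l -> n -> Int ~ o -> p -> Int
  unify l ~ o
  unify n -> Int ~ p -> Int
  unify n ~ p
  unify Int ~ Int
  unify Int ~ Bool
  FAIL: mismatch Int ~ Bool

Answer: 1.0.0 : 4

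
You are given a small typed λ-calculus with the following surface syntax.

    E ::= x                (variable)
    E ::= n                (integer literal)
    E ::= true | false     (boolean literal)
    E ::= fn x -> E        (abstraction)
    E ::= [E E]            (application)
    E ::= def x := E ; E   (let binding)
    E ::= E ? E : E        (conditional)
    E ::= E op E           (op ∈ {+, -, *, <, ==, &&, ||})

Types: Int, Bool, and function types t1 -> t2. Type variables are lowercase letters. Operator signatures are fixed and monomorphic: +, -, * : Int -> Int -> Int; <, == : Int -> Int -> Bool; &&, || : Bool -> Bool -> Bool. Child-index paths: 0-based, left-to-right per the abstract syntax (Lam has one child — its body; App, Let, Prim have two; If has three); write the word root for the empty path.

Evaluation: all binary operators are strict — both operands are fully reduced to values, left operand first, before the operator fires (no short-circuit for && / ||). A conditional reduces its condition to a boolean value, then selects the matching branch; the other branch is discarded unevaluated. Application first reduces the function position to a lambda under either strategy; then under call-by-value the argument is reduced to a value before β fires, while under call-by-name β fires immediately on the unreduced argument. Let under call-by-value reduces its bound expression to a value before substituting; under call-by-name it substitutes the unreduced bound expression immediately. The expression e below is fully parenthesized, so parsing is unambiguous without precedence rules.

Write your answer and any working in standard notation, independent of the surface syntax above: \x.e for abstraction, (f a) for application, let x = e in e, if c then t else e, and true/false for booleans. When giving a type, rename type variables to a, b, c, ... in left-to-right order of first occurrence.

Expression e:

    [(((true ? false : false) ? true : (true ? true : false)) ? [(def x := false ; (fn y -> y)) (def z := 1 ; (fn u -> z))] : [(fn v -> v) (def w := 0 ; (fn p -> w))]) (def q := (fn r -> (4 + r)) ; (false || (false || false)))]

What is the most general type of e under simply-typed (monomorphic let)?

Answer: Int

Trace:
  unify Bool ~ Bool
  unify Bool ~ Bool
  unify Bool ~ Bool
  unify Bool ~ Bool
  unify Bool ~ Bool
  unify Bool ~ Bool
  unify Bool ~ Bool
let x : Bool
y : a
\y._ : a -> a
let z : Int
z : Int
\u._ : b -> Int
  unify a -> a ~ (b -> Int) -> c
  unify a ~ b -> Int
  unify b -> Int ~ c
_ _ : b -> Int
v : d
\v._ : d -> d
let w : Int
w : Int
\p._ : e -> Int
  unify d -> d ~ (e -> Int) -> f
  unify d ~ e -> Int
  unify e -> Int ~ f
_ _ : e -> Int
  unify b -> Int ~ e -> Int
  unify b ~ e
  unify Int ~ Int
  unify Int ~ Int
r : g
  unify g ~ Int
\r._ : Int -> Int
let q : Int -> Int
  unify Bool ~ Bool
  unify Bool ~ Bool
  unify Bool ~ Bool
  unify Bool ~ Bool
  unify e -> Int ~ Bool -> h
  unify e ~ Bool
  unify Int ~ h
_ _ : Int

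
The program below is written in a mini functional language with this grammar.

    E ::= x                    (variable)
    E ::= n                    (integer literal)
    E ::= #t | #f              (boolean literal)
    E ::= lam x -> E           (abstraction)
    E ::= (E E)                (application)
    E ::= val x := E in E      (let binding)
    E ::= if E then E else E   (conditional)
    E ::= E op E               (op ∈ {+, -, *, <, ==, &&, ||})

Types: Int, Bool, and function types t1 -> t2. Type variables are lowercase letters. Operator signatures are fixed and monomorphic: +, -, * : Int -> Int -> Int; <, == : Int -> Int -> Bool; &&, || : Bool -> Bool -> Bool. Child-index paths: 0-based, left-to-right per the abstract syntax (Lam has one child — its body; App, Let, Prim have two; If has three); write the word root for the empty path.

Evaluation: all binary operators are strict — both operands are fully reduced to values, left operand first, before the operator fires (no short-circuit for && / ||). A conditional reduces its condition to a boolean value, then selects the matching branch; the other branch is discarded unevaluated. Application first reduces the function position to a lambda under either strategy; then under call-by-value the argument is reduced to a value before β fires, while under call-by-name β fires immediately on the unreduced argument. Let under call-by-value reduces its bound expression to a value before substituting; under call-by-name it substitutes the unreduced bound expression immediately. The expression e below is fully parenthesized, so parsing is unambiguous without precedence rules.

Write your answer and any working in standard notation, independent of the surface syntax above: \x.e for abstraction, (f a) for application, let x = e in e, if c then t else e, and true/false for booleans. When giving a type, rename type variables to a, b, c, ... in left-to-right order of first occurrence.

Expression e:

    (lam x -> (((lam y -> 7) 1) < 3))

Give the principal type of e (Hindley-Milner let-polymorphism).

Trace:
\y._ : b -> Int
  unify b -> Int ~ Int -> c
  unify b ~ Int
  unify Int ~ c
_ _ : Int
  unify Int ~ Int
  unify Int ~ Int
\x._ : a -> Bool

Answer: a -> Bool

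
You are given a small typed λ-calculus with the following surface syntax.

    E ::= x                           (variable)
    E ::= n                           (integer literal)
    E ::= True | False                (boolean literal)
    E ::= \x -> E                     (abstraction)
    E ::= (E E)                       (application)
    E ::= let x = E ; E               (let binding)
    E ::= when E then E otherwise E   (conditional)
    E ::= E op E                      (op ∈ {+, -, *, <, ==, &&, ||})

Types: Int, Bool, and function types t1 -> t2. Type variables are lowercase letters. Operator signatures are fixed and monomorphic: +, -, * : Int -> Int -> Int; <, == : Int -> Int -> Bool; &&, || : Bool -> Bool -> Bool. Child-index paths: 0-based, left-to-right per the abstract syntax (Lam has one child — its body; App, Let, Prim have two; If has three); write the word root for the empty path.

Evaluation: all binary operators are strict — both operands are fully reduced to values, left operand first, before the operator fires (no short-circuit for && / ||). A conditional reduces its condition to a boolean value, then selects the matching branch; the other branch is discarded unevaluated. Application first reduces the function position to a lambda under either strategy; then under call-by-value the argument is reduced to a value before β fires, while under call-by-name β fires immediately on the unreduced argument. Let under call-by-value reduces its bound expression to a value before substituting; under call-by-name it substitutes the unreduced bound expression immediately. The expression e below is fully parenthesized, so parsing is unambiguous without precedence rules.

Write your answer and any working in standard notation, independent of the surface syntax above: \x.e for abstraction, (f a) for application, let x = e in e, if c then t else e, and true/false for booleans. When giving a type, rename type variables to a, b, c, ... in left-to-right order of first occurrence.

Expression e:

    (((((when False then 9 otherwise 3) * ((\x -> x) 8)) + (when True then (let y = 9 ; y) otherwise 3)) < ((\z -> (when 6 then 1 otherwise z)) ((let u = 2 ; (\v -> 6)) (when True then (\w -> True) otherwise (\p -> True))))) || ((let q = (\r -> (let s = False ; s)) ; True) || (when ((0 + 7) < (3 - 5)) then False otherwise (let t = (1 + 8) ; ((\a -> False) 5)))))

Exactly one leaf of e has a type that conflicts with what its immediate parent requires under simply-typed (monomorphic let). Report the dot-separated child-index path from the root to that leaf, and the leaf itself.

Answer: 0.1.0.0.0 : 6

Derivation:
  unify Bool ~ Bool
  unify Int ~ Int
  unify Int ~ Int
x : a
\x._ : a -> a
  unify a -> a ~ Int -> b
  unify a ~ Int
  unify Int ~ b
_ _ : Int
  unify Int ~ Int
  unify Int ~ Int
  unify Bool ~ Bool
let y : Int
y : Int
  unify Int ~ Int
  unify Int ~ Int
  unify Int ~ Int
  unify Int ~ Bool
  FAIL: mismatch Int ~ Bool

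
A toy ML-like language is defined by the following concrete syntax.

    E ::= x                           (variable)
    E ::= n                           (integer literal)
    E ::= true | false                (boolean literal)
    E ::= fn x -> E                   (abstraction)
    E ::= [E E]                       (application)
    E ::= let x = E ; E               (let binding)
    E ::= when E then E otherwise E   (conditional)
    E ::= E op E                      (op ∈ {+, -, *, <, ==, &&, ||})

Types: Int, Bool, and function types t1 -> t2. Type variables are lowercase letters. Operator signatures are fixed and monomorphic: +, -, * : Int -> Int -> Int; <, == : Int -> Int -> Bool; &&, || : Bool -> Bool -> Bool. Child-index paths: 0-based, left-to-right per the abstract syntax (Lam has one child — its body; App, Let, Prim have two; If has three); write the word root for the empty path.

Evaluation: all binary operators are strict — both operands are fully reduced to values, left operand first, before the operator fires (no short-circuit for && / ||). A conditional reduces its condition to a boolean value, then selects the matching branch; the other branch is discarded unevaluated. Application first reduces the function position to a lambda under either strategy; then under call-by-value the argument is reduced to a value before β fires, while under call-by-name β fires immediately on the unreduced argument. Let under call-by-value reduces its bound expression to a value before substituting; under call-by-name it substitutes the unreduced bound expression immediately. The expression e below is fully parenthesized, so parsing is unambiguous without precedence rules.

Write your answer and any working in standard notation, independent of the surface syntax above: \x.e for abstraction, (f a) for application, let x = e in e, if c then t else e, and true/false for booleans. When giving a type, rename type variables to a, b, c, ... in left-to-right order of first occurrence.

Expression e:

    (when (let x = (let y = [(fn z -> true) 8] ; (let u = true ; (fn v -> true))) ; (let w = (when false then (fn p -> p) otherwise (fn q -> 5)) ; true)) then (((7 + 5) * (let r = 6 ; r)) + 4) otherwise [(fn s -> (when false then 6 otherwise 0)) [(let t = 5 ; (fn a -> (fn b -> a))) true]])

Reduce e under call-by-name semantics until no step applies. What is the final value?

Answer: 76

Trace:
step 0: (if (let x = (let y = ((\z.true) 8) in (let u = true in (\v.true))) in (let w = (if false then (\p.p) else (\q.5)) in true)) then (((7 + 5) * (let r = 6 in r)) + 4) else ((\s.(if false then 6 else 0)) ((let t = 5 in (\a.(\b.a))) true)))
step 1: [let@0] (if (let w = (if false then (\p.p) else (\q.5)) in true) then (((7 + 5) * (let r = 6 in r)) + 4) else ((\s.(if false then 6 else 0)) ((let t = 5 in (\a.(\b.a))) true)))
step 2: [let@0] (if true then (((7 + 5) * (let r = 6 in r)) + 4) else ((\s.(if false then 6 else 0)) ((let t = 5 in (\a.(\b.a))) true)))
step 3: [if@root] (((7 + 5) * (let r = 6 in r)) + 4)
step 4: [delta@0.0] ((12 * (let r = 6 in r)) + 4)
step 5: [let@0.1] ((12 * 6) + 4)
step 6: [delta@0] (72 + 4)
step 7: [delta@root] 76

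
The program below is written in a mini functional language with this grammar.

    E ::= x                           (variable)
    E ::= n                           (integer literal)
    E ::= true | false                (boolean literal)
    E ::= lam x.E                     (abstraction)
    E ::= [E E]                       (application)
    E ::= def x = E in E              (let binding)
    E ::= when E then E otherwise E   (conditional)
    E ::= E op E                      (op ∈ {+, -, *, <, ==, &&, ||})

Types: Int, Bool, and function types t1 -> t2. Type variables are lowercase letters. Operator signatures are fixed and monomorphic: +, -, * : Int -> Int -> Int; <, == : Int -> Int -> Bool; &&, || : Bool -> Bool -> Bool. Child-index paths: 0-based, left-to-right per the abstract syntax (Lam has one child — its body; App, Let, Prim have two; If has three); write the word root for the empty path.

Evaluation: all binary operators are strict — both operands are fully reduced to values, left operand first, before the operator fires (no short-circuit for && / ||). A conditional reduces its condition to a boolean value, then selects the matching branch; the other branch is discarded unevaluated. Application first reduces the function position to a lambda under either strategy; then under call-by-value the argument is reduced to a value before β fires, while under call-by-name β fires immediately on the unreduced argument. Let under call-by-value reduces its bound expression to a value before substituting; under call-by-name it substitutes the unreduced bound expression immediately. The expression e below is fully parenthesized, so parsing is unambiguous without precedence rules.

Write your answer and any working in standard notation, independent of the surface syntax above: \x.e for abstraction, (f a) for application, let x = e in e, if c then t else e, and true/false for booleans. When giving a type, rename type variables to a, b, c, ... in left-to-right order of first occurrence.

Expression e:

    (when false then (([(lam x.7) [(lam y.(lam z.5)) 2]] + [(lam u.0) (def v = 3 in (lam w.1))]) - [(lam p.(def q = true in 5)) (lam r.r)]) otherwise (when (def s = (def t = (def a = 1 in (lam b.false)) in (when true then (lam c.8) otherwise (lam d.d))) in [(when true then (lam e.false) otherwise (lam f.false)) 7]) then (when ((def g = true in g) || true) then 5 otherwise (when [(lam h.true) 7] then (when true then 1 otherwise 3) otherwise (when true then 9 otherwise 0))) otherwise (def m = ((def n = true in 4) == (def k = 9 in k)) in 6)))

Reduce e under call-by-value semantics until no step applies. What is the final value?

Derivation:
step 0: (if false then ((((\x.7) ((\y.(\z.5)) 2)) + ((\u.0) (let v = 3 in (\w.1)))) - ((\p.(let q = true in 5)) (\r.r))) else (if (let s = (let t = (let a = 1 in (\b.false)) in (if true then (\c.8) else (\d.d))) in ((if true then (\e.false) else (\f.false)) 7)) then (if ((let g = true in g) || true) then 5 else (if ((\h.true) 7) then (if true then 1 else 3) else (if true then 9 else 0))) else (let m = ((let n = true in 4) == (let k = 9 in k)) in 6)))
step 1: [if@root] (if (let s = (let t = (let a = 1 in (\b.false)) in (if true then (\c.8) else (\d.d))) in ((if true then (\e.false) else (\f.false)) 7)) then (if ((let g = true in g) || true) then 5 else (if ((\h.true) 7) then (if true then 1 else 3) else (if true then 9 else 0))) else (let m = ((let n = true in 4) == (let k = 9 in k)) in 6))
step 2: [let@0.0.0] (if (let s = (let t = (\b.false) in (if true then (\c.8) else (\d.d))) in ((if true then (\e.false) else (\f.false)) 7)) then (if ((let g = true in g) || true) then 5 else (if ((\h.true) 7) then (if true then 1 else 3) else (if true then 9 else 0))) else (let m = ((let n = true in 4) == (let k = 9 in k)) in 6))
step 3: [let@0.0] (if (let s = (if true then (\c.8) else (\d.d)) in ((if true then (\e.false) else (\f.false)) 7)) then (if ((let g = true in g) || true) then 5 else (if ((\h.true) 7) then (if true then 1 else 3) else (if true then 9 else 0))) else (let m = ((let n = true in 4) == (let k = 9 in k)) in 6))
step 4: [if@0.0] (if (let s = (\c.8) in ((if true then (\e.false) else (\f.false)) 7)) then (if ((let g = true in g) || true) then 5 else (if ((\h.true) 7) then (if true then 1 else 3) else (if true then 9 else 0))) else (let m = ((let n = true in 4) == (let k = 9 in k)) in 6))
step 5: [let@0] (if ((if true then (\e.false) else (\f.false)) 7) then (if ((let g = true in g) || true) then 5 else (if ((\h.true) 7) then (if true then 1 else 3) else (if true then 9 else 0))) else (let m = ((let n = true in 4) == (let k = 9 in k)) in 6))
step 6: [if@0.0] (if ((\e.false) 7) then (if ((let g = true in g) || true) then 5 else (if ((\h.true) 7) then (if true then 1 else 3) else (if true then 9 else 0))) else (let m = ((let n = true in 4) == (let k = 9 in k)) in 6))
step 7: [beta@0] (if false then (if ((let g = true in g) || true) then 5 else (if ((\h.true) 7) then (if true then 1 else 3) else (if true then 9 else 0))) else (let m = ((let n = true in 4) == (let k = 9 in k)) in 6))
step 8: [if@root] (let m = ((let n = true in 4) == (let k = 9 in k)) in 6)
step 9: [let@0.0] (let m = (4 == (let k = 9 in k)) in 6)
step 10: [let@0.1] (let m = (4 == 9) in 6)
step 11: [delta@0] (let m = false in 6)
step 12: [let@root] 6

Answer: 6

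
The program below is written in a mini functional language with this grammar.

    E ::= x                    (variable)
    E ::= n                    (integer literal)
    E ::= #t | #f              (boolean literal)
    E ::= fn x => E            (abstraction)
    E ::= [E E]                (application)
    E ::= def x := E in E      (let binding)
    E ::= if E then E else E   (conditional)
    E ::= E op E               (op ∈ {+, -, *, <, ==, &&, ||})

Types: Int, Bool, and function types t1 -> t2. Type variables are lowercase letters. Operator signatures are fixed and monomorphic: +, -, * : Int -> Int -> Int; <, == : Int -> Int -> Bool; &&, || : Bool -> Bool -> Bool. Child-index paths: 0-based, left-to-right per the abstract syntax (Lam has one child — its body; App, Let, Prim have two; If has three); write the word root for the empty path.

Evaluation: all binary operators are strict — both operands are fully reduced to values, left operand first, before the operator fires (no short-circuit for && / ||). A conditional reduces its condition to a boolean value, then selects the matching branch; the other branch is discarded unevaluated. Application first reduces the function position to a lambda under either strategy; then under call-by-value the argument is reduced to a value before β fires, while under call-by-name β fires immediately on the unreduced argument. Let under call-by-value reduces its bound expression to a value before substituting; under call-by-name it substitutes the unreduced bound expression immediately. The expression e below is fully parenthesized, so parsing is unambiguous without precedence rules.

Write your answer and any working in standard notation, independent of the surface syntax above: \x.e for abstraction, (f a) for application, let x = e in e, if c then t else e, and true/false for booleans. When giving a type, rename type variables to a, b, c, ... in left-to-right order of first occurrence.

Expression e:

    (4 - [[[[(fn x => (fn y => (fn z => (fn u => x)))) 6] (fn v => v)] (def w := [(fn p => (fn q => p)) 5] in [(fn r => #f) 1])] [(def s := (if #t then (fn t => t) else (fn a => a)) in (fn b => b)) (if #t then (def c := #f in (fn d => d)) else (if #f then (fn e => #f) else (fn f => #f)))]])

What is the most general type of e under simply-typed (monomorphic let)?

Working:
  unify Int ~ Int
x : a
\u._ : d -> a
\z._ : c -> d -> a
\y._ : b -> c -> d -> a
\x._ : a -> b -> c -> d -> a
  unify a -> b -> c -> d -> a ~ Int -> e
  unify a ~ Int
  unify b -> c -> d -> Int ~ e
_ _ : b -> c -> d -> Int
v : f
\v._ : f -> f
  unify b -> c -> d -> Int ~ (f -> f) -> g
  unify b ~ f -> f
  unify c -> d -> Int ~ g
_ _ : c -> d -> Int
p : h
\q._ : i -> h
\p._ : h -> i -> h
  unify h -> i -> h ~ Int -> j
  unify h ~ Int
  unify i -> Int ~ j
_ _ : i -> Int
let w : i -> Int
\r._ : k -> Bool
  unify k -> Bool ~ Int -> l
  unify k ~ Int
  unify Bool ~ l
_ _ : Bool
  unify c -> d -> Int ~ Bool -> m
  unify c ~ Bool
  unify d -> Int ~ m
_ _ : d -> Int
  unify Bool ~ Bool
t : n
\t._ : n -> n
a : o
\a._ : o -> o
  unify n -> n ~ o -> o
  unify n ~ o
  unify o ~ o
let s : o -> o
b : p
\b._ : p -> p
  unify Bool ~ Bool
let c : Bool
d : q
\d._ : q -> q
  unify Bool ~ Bool
\e._ : r -> Bool
\f._ : s -> Bool
  unify r -> Bool ~ s -> Bool
  unify r ~ s
  unify Bool ~ Bool
  unify q -> q ~ s -> Bool
  unify q ~ s
  unify s ~ Bool
  unify p -> p ~ (Bool -> Bool) -> t
  unify p ~ Bool -> Bool
  unify Bool -> Bool ~ t
_ _ : Bool -> Bool
  unify d -> Int ~ (Bool -> Bool) -> u
  unify d ~ Bool -> Bool
  unify Int ~ u
_ _ : Int
  unify Int ~ Int

Answer: Int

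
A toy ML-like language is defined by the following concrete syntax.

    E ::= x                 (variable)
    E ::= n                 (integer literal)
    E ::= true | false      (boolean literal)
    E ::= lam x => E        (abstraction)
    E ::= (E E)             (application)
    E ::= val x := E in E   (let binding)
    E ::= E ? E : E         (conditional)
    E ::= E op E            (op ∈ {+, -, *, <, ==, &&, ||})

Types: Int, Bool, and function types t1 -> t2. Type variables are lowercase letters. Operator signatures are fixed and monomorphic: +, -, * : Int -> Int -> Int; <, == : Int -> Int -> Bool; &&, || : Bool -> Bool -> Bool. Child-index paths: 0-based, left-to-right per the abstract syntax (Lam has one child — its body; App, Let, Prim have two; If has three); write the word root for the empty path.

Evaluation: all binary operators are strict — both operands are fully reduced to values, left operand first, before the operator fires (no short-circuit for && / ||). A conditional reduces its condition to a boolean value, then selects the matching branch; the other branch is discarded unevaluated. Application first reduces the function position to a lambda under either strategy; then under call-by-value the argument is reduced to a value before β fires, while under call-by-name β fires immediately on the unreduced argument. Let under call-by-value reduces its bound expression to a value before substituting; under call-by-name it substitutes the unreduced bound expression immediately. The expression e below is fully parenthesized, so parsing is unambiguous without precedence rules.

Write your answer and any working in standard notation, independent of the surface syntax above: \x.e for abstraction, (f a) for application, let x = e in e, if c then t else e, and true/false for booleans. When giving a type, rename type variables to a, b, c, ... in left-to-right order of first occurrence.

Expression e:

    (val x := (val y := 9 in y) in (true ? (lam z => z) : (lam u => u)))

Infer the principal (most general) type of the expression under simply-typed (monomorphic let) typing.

Answer: a -> a

Working:
let y : Int
y : Int
let x : Int
  unify Bool ~ Bool
z : a
\z._ : a -> a
u : b
\u._ : b -> b
  unify a -> a ~ b -> b
  unify a ~ b
  unify b ~ b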